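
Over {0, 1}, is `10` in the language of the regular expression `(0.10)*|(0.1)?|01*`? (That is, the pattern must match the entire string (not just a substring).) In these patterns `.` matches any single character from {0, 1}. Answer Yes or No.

No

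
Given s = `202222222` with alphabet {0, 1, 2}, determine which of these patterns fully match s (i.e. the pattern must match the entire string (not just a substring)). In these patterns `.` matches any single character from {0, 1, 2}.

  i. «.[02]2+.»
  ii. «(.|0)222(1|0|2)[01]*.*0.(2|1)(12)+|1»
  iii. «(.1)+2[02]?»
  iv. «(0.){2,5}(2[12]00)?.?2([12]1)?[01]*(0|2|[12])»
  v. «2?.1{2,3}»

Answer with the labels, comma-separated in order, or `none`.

i

i → match
ii → no match
iii → no match
iv → no match — must start with `0`
v → no match — must end with `1`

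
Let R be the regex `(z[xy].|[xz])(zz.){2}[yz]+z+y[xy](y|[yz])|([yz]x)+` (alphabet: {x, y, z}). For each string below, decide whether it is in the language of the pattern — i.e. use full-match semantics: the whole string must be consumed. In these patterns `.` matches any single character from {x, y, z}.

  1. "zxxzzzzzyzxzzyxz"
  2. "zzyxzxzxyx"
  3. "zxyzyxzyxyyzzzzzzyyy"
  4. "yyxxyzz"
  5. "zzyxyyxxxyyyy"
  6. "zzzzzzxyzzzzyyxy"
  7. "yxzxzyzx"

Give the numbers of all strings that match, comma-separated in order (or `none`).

1 → no match
2. "zzyxzxzxyx" → no match
3 → no match
4. "yyxxyzz" → no match
5 → no match
6 → no match
7. "yxzxzyzx" → no match

none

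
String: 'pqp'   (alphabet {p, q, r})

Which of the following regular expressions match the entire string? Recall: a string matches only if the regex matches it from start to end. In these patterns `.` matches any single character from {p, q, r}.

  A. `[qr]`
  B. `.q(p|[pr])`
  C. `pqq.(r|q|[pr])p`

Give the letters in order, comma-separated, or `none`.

A → no match
B → match
C → no match — must start with 'pqq'

B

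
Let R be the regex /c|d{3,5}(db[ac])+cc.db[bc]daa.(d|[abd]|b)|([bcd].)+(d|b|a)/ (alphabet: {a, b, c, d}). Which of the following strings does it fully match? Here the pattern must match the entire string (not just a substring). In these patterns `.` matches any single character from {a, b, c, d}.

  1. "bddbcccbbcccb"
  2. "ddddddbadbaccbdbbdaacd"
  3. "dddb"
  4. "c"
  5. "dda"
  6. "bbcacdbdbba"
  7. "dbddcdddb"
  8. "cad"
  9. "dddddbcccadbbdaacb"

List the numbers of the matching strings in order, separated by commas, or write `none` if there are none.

1 → match
2 → match
3 → no match
4 → match
5 → match
6 → match
7 → match
8 → match
9 → match

1, 2, 4, 5, 6, 7, 8, 9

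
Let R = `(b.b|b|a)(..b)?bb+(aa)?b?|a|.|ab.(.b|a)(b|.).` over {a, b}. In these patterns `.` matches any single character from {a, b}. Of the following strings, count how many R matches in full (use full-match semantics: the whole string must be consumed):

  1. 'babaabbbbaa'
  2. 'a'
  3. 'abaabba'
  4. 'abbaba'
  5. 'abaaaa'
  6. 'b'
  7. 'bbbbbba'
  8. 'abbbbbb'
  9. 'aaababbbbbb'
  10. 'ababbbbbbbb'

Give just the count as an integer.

8

1 → match
2 → match
3 → match
4 → match
5 → match
6 → match
7 → no match
8 → match
9 → no match
10 → match
Total matched: 8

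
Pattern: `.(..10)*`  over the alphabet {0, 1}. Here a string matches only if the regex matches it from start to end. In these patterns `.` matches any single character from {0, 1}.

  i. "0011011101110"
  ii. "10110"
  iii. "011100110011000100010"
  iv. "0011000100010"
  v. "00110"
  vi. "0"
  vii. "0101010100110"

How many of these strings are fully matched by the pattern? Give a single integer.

7

i → match
ii → match
iii → match
iv → match
v → match
vi → match
vii → match
Total matched: 7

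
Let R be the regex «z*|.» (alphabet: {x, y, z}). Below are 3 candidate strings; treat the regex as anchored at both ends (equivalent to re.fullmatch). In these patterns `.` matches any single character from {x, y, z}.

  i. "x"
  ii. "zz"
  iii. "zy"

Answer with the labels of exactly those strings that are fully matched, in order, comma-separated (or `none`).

i, ii

i → match
ii → match
iii → no match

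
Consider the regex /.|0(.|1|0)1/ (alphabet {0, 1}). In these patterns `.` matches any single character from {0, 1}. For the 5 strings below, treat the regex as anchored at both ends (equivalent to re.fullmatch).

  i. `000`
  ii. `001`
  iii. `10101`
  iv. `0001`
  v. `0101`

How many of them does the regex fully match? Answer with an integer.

1

i → no match
ii → match
iii → no match
iv → no match
v → no match
Total matched: 1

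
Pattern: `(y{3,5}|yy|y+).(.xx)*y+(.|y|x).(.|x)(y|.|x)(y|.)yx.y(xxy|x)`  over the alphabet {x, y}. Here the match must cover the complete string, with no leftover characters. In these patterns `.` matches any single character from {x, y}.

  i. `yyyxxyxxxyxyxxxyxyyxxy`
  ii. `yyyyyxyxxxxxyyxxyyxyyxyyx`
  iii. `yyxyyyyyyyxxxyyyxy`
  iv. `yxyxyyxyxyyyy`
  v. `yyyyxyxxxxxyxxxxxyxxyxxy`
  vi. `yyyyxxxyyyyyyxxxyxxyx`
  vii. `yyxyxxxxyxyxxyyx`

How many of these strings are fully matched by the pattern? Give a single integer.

i → no match
ii → no match
iii → no match
iv → no match
v → match
vi → match
vii → no match
Total matched: 2

2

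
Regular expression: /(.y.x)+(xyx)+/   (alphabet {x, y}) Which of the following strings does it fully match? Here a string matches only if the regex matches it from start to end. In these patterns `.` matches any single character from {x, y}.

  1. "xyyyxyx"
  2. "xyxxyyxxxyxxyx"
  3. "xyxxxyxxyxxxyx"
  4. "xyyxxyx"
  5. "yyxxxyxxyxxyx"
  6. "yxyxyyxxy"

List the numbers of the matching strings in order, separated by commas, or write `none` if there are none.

2, 4, 5

1 → no match
2 → match
3 → no match
4 → match
5 → match
6 → no match — must end with "xyx"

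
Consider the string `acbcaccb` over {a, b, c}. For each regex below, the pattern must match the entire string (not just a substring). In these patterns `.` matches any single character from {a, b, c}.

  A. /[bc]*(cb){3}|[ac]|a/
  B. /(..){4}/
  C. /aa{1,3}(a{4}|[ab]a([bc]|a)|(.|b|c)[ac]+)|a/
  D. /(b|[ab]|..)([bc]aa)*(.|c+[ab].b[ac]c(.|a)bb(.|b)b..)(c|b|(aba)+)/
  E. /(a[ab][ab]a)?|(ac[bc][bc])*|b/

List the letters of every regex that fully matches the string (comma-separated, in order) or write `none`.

A → no match
B → match
C → no match
D → no match
E → match

B, E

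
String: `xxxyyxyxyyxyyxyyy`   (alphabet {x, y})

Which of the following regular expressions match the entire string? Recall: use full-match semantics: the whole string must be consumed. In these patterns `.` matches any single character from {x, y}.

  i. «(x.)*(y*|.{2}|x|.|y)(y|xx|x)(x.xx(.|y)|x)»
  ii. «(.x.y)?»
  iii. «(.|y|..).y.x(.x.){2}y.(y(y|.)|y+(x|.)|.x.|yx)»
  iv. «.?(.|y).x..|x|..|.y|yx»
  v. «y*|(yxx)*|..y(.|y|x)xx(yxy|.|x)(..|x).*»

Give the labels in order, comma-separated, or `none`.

i → no match
ii → no match
iii → match
iv → no match
v → no match

iii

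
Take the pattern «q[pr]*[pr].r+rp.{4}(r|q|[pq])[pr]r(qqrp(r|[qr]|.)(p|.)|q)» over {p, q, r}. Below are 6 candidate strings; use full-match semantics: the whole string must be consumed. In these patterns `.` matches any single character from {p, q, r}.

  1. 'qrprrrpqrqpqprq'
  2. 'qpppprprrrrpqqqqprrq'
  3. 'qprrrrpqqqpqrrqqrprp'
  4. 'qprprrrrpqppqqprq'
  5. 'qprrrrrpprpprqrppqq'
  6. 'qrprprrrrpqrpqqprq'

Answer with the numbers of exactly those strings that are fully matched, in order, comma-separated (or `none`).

1, 2, 3, 4, 6

1 → match
2 → match
3 → match
4 → match
5 → no match
6 → match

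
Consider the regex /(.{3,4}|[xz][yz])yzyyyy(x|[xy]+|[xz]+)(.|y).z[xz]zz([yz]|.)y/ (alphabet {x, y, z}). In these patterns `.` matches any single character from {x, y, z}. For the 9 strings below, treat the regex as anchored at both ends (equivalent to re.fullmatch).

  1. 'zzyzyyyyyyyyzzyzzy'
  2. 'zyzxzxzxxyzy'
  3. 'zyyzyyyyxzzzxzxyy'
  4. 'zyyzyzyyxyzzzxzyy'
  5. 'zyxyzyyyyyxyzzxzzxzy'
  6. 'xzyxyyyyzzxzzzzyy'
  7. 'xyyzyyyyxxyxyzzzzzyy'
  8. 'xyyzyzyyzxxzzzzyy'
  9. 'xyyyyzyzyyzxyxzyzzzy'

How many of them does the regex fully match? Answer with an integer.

1

1 → no match
2 → no match
3 → no match
4 → no match
5 → no match
6 → no match
7 → match
8 → no match
9 → no match
Total matched: 1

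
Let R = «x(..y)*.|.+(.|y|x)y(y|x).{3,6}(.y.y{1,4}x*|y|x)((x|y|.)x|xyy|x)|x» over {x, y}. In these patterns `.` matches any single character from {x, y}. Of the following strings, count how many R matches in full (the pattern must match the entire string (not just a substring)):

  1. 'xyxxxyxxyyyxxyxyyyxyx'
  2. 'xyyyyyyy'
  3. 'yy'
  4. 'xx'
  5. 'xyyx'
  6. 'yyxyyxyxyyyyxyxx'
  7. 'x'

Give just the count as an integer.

1 → match
2. 'xyyyyyyy' → match
3. 'yy' → no match
4. 'xx' → match
5. 'xyyx' → no match
6 → match
7. 'x' → match
Total matched: 5

5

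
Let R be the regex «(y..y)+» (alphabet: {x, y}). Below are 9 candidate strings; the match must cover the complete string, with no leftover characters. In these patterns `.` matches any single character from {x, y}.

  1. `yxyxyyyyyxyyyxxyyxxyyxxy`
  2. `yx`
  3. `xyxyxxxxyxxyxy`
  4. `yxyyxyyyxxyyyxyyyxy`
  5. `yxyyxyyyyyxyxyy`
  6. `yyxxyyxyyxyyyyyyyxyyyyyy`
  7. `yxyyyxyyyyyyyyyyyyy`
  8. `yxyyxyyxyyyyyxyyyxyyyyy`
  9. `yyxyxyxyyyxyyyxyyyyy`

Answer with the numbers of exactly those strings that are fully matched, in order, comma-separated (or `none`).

none

1 → no match
2 → no match — must end with `y`
3 → no match — must start with `y`
4 → no match
5 → no match
6 → no match
7 → no match
8 → no match
9 → no match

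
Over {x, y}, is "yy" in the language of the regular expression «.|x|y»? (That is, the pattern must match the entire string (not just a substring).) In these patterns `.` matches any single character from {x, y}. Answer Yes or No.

No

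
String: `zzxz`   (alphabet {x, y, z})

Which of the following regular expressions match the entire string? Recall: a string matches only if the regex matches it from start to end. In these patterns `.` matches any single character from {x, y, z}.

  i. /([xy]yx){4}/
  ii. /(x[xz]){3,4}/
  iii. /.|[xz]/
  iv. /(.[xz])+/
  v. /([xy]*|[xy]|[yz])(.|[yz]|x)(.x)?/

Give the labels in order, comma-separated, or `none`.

iv

i → no match — must end with `yx`
ii → no match — must start with `x`
iii → no match
iv → match
v → no match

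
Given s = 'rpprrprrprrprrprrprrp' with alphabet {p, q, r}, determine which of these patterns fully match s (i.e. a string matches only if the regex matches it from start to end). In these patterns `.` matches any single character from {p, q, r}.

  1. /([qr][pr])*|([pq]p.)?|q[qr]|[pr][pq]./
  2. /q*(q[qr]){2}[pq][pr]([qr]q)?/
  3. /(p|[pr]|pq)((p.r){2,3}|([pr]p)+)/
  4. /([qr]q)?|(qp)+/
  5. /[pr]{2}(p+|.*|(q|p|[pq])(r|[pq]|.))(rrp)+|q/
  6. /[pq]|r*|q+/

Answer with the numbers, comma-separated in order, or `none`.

5

1 → no match
2 → no match
3 → no match
4 → no match
5 → match
6 → no match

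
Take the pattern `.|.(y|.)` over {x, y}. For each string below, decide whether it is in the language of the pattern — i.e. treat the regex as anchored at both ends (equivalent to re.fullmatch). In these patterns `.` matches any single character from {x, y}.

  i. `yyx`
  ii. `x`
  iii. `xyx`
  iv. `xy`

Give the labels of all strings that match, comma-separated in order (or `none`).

i → no match
ii → match
iii → no match
iv → match

ii, iv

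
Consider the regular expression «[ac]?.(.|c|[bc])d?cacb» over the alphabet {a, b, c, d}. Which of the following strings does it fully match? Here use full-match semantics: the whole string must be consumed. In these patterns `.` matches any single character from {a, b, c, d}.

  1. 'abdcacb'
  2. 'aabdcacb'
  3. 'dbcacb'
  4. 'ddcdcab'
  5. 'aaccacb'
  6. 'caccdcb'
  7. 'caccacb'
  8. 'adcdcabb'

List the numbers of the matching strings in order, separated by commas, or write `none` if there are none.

1, 2, 3, 5, 7

1 → match
2 → match
3 → match
4 → no match — must end with 'cacb'
5 → match
6 → no match — must end with 'cacb'
7 → match
8 → no match — must end with 'cacb'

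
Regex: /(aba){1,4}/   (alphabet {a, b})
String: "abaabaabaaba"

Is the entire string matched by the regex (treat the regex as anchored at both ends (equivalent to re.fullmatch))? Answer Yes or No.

Yes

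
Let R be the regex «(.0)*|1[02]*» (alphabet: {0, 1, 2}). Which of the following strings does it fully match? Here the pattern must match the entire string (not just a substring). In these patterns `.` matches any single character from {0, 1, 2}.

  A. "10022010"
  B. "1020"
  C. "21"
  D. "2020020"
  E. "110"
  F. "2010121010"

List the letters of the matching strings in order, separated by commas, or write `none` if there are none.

A → no match
B → match
C → no match
D → no match
E → no match
F → no match

B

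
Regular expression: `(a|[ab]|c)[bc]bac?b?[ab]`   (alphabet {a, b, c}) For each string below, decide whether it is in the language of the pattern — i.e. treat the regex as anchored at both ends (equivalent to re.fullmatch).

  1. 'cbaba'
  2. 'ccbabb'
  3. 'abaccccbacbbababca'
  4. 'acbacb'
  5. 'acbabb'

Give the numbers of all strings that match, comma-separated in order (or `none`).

2, 4, 5

1 → no match
2 → match
3 → no match
4 → match
5 → match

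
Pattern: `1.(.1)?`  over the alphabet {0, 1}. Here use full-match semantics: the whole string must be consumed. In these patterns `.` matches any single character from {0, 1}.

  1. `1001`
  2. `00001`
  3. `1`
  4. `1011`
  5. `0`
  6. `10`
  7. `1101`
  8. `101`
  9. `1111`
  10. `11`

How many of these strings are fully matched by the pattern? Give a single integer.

1 → match
2 → no match — must start with `1`
3 → no match
4 → match
5 → no match — must start with `1`
6 → match
7 → match
8 → no match
9 → match
10 → match
Total matched: 6

6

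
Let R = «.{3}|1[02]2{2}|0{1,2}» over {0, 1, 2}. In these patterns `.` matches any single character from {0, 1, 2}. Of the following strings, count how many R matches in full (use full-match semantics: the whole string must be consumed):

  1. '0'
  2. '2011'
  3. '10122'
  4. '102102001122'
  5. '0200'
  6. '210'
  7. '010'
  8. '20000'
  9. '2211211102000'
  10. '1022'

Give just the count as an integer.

1 → match
2 → no match
3 → no match
4 → no match
5 → no match
6 → match
7 → match
8 → no match
9 → no match
10 → match
Total matched: 4

4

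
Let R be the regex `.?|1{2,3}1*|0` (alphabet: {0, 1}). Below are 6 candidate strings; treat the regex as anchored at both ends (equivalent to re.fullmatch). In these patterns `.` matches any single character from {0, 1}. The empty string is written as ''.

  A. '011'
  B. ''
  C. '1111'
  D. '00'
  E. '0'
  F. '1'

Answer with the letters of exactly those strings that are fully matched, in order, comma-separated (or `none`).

B, C, E, F

A → no match
B → match
C → match
D → no match
E → match
F → match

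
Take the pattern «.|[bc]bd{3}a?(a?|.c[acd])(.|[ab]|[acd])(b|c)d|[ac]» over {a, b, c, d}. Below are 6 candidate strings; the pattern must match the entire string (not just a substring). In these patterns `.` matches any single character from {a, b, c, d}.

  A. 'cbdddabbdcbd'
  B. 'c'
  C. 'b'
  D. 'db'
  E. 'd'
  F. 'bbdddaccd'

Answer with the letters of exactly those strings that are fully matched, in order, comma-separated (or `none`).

A → no match
B → match
C → match
D → no match
E → match
F → match

B, C, E, F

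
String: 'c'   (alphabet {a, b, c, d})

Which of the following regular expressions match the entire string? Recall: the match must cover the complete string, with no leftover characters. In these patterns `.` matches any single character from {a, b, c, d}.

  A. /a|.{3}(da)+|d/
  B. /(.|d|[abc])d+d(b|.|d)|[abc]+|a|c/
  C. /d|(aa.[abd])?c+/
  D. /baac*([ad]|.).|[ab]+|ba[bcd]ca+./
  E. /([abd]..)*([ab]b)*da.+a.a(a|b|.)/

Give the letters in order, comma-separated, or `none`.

A → no match
B → match
C → match
D → no match
E → no match

B, C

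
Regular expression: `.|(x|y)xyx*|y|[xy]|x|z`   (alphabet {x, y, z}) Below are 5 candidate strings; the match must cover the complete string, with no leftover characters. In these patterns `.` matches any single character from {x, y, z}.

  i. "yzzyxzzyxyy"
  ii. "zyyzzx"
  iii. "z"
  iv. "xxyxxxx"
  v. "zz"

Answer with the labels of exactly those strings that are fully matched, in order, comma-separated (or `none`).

iii, iv

i → no match
ii → no match
iii → match
iv → match
v → no match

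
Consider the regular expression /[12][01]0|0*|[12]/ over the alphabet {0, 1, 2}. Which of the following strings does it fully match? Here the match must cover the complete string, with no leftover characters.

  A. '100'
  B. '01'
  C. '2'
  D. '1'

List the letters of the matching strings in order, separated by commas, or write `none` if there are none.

A, C, D

A → match
B → no match
C → match
D → match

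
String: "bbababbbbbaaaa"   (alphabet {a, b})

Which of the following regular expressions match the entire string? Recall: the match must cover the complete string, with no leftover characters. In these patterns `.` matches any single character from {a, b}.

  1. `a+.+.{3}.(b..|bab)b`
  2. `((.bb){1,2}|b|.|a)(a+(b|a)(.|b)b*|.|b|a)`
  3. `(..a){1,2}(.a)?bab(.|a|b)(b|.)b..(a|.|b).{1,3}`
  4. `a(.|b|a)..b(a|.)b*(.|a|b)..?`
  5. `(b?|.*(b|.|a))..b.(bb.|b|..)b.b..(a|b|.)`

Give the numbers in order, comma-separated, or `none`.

3

1 → no match — must start with "a"
2 → no match
3 → match
4 → no match — must start with "a"
5 → no match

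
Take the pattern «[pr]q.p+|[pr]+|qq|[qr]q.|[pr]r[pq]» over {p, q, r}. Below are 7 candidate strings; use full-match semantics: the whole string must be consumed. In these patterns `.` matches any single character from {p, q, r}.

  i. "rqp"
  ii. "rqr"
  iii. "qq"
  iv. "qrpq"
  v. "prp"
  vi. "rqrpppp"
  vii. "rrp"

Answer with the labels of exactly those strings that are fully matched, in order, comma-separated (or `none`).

i, ii, iii, v, vi, vii

i → match
ii → match
iii → match
iv → no match
v → match
vi → match
vii → match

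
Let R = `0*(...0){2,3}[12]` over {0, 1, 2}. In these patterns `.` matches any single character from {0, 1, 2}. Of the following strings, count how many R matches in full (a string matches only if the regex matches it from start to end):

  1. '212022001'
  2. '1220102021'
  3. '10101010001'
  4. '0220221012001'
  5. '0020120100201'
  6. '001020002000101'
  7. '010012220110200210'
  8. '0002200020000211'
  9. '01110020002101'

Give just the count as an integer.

1. '212022001' → match
2. '1220102021' → no match
3. '10101010001' → no match
4 → match
5 → no match
6 → match
7 → no match
8 → no match
9 → match
Total matched: 4

4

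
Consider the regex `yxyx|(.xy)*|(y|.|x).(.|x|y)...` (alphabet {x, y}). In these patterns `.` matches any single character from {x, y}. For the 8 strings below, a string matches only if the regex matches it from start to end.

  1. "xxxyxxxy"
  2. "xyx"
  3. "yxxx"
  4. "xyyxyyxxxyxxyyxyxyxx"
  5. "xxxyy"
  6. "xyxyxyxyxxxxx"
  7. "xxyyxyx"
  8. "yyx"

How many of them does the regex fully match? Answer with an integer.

1 → no match
2 → no match
3 → no match
4 → no match
5 → no match
6 → no match
7 → no match
8 → no match
Total matched: 0

0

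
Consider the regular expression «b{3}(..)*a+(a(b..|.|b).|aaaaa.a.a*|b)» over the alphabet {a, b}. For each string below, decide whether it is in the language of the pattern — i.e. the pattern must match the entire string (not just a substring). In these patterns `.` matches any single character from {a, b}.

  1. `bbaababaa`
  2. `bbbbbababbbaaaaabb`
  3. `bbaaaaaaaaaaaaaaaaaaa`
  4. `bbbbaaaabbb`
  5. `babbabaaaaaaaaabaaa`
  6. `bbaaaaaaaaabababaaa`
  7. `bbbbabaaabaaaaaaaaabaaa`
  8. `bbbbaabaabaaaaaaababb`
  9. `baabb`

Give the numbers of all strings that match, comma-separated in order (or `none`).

2, 7, 8

1 → no match
2 → match
3 → no match
4 → no match
5 → no match
6 → no match
7 → match
8 → match
9 → no match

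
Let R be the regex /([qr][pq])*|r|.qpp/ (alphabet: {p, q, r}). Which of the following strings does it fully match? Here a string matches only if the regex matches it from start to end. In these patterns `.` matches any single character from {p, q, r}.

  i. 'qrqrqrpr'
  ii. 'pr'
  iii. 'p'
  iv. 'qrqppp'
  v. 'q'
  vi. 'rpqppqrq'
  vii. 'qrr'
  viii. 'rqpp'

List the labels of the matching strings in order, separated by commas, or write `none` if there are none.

viii

i → no match
ii → no match
iii → no match
iv → no match
v → no match
vi → no match
vii → no match
viii → match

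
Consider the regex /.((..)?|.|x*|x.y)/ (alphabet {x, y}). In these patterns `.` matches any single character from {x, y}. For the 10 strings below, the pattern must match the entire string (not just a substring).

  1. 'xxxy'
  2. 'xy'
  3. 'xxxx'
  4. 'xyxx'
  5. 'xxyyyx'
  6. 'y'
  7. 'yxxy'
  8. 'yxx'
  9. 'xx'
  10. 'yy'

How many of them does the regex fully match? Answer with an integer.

8

1 → match
2 → match
3 → match
4 → no match
5 → no match
6 → match
7 → match
8 → match
9 → match
10 → match
Total matched: 8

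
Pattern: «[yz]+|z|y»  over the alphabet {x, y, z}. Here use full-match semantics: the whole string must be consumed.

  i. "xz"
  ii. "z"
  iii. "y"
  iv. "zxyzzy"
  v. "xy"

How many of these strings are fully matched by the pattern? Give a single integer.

i → no match
ii → match
iii → match
iv → no match
v → no match
Total matched: 2

2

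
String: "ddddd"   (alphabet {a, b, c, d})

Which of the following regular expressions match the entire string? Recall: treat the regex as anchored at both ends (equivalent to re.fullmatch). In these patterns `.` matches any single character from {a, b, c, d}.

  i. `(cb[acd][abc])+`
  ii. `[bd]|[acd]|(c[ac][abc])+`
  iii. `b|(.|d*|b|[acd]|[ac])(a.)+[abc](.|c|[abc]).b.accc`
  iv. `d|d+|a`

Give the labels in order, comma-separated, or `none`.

i → no match — must start with "cb"
ii → no match
iii → no match
iv → match

iv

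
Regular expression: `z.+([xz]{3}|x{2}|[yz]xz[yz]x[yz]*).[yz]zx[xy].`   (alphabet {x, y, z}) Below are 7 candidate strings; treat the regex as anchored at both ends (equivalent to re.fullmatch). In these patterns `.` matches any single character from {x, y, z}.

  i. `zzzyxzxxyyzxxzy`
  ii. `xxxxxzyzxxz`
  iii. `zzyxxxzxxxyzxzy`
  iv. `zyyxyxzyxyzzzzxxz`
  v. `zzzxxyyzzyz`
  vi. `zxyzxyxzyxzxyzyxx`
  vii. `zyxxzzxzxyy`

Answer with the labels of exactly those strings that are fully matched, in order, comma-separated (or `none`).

i → no match
ii → no match — must start with `z`
iii → no match
iv → match
v → no match
vi → no match
vii → no match

iv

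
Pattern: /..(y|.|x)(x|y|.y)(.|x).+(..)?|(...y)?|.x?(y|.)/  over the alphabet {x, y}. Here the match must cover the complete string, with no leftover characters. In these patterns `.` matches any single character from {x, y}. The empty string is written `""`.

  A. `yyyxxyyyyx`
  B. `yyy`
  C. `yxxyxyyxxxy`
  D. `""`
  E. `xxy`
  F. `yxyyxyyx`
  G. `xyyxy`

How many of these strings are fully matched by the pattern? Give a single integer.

A → match
B → no match
C → match
D → match
E → match
F → match
G → no match
Total matched: 5

5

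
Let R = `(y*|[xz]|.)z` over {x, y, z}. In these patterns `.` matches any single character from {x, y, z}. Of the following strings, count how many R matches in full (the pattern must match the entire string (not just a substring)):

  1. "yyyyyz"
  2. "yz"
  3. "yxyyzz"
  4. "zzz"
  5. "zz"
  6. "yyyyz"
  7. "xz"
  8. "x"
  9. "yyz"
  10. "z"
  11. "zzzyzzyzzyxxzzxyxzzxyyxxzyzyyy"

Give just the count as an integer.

1 → match
2 → match
3 → no match
4 → no match
5 → match
6 → match
7 → match
8 → no match — must end with "z"
9 → match
10 → match
11 → no match — must end with "z"
Total matched: 7

7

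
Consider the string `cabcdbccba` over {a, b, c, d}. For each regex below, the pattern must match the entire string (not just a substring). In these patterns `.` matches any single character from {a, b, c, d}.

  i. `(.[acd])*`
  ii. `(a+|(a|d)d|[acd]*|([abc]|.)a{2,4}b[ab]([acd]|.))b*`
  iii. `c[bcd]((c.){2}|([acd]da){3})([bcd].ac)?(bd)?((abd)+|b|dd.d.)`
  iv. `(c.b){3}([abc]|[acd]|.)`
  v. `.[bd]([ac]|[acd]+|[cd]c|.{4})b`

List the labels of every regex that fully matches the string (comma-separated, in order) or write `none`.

i → no match
ii → no match
iii → no match
iv → match
v → no match — must end with `b`

iv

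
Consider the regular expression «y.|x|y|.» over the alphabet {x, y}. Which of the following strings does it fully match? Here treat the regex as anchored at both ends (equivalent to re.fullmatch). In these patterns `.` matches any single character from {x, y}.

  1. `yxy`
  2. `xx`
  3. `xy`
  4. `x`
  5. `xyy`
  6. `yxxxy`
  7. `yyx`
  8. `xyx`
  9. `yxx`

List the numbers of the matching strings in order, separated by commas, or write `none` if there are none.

1 → no match
2 → no match
3 → no match
4 → match
5 → no match
6 → no match
7 → no match
8 → no match
9 → no match

4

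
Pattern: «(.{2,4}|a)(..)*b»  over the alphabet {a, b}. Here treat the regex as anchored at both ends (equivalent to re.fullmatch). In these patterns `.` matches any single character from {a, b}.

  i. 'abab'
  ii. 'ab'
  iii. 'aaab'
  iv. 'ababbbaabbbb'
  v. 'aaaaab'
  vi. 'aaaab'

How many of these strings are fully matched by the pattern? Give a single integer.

i. 'abab' → match
ii. 'ab' → match
iii. 'aaab' → match
iv. 'ababbbaabbbb' → match
v. 'aaaaab' → match
vi. 'aaaab' → match
Total matched: 6

6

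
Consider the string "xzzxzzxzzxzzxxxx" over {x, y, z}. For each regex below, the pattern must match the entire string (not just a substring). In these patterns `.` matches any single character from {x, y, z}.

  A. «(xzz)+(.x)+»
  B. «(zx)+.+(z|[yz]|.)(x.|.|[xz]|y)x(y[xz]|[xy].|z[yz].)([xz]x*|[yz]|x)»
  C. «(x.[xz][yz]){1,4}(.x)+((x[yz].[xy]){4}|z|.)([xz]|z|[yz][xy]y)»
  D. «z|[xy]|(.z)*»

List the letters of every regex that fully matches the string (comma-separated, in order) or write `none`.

A

A → match
B → no match — must start with "zx"
C → no match
D → no match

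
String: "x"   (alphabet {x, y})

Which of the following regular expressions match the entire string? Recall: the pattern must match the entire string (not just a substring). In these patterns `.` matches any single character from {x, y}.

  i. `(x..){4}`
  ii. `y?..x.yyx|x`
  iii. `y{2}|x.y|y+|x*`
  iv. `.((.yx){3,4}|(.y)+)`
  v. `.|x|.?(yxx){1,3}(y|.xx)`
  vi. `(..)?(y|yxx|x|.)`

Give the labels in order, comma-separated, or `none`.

ii, iii, v, vi

i → no match
ii → match
iii → match
iv → no match
v → match
vi → match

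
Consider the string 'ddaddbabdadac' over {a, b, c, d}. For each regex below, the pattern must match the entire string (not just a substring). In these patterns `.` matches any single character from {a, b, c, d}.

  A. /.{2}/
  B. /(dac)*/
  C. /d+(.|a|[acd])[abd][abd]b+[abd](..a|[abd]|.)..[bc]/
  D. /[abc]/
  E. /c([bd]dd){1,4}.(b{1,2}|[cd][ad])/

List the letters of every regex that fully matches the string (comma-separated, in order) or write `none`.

A → no match
B → no match
C → match
D → no match
E → no match — must start with 'c'

C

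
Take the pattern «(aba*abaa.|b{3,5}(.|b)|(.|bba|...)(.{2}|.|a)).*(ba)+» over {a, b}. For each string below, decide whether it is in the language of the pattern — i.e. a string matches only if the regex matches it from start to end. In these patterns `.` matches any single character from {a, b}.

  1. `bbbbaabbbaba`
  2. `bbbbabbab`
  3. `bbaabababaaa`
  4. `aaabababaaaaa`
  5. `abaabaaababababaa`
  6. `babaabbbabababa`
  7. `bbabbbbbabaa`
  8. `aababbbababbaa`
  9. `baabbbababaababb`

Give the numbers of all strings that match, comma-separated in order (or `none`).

1, 6

1. `bbbbaabbbaba` → match
2. `bbbbabbab` → no match — must end with `ba`
3. `bbaabababaaa` → no match — must end with `ba`
4 → no match — must end with `ba`
5 → no match — must end with `ba`
6 → match
7. `bbabbbbbabaa` → no match — must end with `ba`
8 → no match — must end with `ba`
9 → no match — must end with `ba`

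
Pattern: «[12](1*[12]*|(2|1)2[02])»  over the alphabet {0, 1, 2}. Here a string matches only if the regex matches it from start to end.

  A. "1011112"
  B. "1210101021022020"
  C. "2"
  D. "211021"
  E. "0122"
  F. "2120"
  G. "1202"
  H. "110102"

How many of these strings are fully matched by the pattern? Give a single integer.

A → no match
B → no match
C → match
D → no match
E → no match
F → match
G → no match
H → no match
Total matched: 2

2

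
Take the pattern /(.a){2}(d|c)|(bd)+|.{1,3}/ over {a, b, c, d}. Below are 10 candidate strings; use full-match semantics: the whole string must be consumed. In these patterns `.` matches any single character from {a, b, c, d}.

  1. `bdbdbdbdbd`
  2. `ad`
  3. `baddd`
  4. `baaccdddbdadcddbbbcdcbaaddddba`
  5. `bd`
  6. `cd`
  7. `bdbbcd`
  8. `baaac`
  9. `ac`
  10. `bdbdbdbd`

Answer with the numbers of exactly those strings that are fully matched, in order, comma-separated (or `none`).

1 → match
2 → match
3 → no match
4 → no match
5 → match
6 → match
7 → no match
8 → match
9 → match
10 → match

1, 2, 5, 6, 8, 9, 10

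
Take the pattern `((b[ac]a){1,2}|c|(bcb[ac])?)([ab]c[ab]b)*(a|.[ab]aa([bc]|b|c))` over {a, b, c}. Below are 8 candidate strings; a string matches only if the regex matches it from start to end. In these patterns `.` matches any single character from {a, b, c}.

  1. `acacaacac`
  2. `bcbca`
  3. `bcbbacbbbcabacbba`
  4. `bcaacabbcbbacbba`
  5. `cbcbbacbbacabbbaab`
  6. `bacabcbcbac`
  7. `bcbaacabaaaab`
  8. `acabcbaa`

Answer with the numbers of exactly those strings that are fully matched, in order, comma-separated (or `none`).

1. `acacaacac` → no match
2. `bcbca` → match
3 → match
4 → match
5 → match
6. `bacabcbcbac` → no match
7 → match
8. `acabcbaa` → no match

2, 3, 4, 5, 7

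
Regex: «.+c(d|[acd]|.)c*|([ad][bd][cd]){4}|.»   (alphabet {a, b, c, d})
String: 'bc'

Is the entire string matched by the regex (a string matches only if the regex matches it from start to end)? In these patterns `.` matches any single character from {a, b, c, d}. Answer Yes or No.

No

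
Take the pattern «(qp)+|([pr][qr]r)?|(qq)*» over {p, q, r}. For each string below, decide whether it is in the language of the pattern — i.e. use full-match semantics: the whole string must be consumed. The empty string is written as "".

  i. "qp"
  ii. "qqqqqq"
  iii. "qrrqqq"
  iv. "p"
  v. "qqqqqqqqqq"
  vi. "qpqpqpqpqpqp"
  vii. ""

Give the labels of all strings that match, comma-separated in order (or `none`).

i, ii, v, vi, vii

i → match
ii → match
iii → no match
iv → no match
v → match
vi → match
vii → match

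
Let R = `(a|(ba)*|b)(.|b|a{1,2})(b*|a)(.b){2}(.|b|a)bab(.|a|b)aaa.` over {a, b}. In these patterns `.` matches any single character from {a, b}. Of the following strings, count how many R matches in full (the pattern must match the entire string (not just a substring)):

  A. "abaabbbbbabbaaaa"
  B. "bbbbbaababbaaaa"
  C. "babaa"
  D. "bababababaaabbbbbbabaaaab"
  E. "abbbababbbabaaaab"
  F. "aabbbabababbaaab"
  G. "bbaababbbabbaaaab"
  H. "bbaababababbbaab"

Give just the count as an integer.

4

A → match
B → no match
C. "babaa" → no match
D → match
E → match
F → match
G → no match
H → no match
Total matched: 4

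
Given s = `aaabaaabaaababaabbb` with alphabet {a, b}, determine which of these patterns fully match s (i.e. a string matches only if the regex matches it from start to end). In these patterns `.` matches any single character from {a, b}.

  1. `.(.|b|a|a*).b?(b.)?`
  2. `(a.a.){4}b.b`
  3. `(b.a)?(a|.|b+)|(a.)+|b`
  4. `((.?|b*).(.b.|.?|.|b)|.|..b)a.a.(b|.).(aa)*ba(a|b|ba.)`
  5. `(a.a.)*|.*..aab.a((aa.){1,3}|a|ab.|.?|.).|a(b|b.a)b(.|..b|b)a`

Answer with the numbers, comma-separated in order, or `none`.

1 → no match
2 → match
3 → no match
4 → no match
5 → no match

2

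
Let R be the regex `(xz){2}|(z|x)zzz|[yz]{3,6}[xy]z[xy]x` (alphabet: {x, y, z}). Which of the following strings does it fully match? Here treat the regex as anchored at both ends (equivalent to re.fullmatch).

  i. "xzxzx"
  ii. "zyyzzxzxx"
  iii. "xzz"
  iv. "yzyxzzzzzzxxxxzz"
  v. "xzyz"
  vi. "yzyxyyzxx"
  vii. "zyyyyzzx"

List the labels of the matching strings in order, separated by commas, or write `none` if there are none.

ii

i. "xzxzx" → no match
ii. "zyyzzxzxx" → match
iii. "xzz" → no match
iv → no match
v. "xzyz" → no match
vi. "yzyxyyzxx" → no match
vii. "zyyyyzzx" → no match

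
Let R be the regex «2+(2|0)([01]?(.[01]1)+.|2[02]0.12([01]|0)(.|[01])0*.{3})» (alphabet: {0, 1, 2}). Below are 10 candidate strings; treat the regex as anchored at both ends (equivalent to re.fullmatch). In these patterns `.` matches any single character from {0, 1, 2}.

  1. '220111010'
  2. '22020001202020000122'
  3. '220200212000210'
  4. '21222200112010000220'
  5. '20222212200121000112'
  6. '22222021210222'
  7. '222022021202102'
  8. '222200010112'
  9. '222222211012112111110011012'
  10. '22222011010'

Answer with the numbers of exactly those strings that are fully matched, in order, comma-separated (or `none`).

1 → match
2 → no match
3 → match
4 → no match
5 → no match
6 → match
7 → match
8 → match
9 → match
10 → match

1, 3, 6, 7, 8, 9, 10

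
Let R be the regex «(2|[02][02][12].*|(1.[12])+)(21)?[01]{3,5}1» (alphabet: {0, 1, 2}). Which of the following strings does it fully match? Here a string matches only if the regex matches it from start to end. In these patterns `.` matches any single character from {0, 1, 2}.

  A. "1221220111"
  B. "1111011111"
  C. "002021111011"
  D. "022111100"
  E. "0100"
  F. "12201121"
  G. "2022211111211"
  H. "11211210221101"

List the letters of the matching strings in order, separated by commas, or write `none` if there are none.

A, B, C

A → match
B → match
C → match
D → no match — must end with "1"
E → no match — must end with "1"
F → no match
G → no match
H → no match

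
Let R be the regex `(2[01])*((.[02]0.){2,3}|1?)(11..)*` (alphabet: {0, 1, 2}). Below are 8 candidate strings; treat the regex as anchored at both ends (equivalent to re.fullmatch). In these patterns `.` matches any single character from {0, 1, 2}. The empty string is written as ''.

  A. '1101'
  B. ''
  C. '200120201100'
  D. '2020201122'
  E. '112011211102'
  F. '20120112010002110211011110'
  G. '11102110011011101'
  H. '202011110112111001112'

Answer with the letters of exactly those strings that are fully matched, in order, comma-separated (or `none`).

A. '1101' → match
B. '' → match
C. '200120201100' → no match
D. '2020201122' → match
E. '112011211102' → match
F → match
G → match
H → match

A, B, D, E, F, G, H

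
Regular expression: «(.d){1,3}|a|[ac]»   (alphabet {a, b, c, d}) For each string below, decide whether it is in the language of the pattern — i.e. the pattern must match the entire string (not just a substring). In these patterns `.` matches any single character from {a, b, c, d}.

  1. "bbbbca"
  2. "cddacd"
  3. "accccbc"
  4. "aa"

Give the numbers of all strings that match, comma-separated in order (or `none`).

none

1. "bbbbca" → no match
2. "cddacd" → no match
3. "accccbc" → no match
4. "aa" → no match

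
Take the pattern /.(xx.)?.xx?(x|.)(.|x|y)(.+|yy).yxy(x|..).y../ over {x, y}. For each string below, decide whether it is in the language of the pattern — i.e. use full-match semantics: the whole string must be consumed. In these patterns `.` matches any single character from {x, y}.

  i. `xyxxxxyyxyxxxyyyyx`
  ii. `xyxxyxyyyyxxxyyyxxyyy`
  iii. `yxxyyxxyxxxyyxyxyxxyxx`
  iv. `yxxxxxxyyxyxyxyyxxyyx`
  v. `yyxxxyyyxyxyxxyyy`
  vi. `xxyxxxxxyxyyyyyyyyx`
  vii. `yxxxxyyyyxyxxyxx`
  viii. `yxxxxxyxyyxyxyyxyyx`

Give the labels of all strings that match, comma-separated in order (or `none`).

iii, iv, v, vii

i → no match
ii → no match
iii → match
iv → match
v → match
vi → no match
vii → match
viii → no match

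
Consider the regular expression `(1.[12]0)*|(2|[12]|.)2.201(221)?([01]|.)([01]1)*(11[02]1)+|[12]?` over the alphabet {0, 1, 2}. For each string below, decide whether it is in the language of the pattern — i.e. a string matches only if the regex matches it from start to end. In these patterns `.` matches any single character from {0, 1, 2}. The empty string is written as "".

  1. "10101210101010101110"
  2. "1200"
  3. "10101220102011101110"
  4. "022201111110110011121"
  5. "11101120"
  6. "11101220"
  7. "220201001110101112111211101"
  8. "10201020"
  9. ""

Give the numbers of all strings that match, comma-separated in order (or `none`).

1, 3, 5, 6, 7, 8, 9

1 → match
2 → no match
3 → match
4 → no match
5 → match
6 → match
7 → match
8 → match
9 → match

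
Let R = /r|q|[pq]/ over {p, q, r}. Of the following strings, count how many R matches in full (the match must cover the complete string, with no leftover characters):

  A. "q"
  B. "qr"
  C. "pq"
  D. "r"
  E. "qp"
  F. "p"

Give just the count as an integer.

3

A → match
B → no match
C → no match
D → match
E → no match
F → match
Total matched: 3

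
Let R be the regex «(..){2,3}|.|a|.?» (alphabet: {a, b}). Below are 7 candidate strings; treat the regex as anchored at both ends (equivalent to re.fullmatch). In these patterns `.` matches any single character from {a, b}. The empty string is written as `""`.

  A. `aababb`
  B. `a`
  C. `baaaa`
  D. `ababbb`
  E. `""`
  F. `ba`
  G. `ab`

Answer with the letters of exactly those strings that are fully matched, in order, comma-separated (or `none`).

A, B, D, E

A → match
B → match
C → no match
D → match
E → match
F → no match
G → no match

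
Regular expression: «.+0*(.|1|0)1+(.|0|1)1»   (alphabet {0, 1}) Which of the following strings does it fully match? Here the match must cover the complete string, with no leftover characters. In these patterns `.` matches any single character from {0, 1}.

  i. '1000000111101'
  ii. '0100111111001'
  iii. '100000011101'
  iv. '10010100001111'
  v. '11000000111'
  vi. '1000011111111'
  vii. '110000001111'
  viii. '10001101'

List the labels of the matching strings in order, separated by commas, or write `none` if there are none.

i → match
ii → no match
iii. '100000011101' → match
iv → match
v. '11000000111' → match
vi → match
vii. '110000001111' → match
viii. '10001101' → match

i, iii, iv, v, vi, vii, viii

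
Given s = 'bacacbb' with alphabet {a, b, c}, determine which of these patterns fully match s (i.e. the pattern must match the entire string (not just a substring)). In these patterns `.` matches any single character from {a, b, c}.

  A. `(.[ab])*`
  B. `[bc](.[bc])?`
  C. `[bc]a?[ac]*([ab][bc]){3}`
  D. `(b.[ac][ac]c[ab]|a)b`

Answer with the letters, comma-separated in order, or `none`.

C, D

A → no match
B → no match
C → match
D → match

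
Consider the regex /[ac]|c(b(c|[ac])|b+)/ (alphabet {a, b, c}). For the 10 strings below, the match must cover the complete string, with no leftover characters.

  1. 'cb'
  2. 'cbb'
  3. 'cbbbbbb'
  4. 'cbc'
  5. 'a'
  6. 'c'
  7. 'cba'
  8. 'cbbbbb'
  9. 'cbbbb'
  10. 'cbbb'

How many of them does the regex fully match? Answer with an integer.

1 → match
2 → match
3 → match
4 → match
5 → match
6 → match
7 → match
8 → match
9 → match
10 → match
Total matched: 10

10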